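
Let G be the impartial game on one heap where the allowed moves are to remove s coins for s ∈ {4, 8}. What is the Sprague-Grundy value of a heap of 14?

Build the Grundy sequence with g(k) = mex{g(k−s) : s ∈ {4, 8}, s ≤ k}:
g(0) = mex{} = 0
g(1) = mex{} = 0
g(2) = mex{} = 0
g(3) = mex{} = 0
g(4) = mex{0} = 1
g(5) = mex{0} = 1
g(6) = mex{0} = 1
g(7) = mex{0} = 1
g(8) = mex{0,1} = 2
g(9) = mex{0,1} = 2
g(10) = mex{0,1} = 2
g(11) = mex{0,1} = 2
g(12) = mex{1,2} = 0
g(13) = mex{1,2} = 0
g(14) = mex{1,2} = 0
So g(14) = 0.

0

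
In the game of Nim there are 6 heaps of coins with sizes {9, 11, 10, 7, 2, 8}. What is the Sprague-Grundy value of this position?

5

Compute the nim-sum pairwise:
9 ^ 11 = 2
2 ^ 10 = 8
8 ^ 7 = 15
15 ^ 2 = 13
13 ^ 8 = 5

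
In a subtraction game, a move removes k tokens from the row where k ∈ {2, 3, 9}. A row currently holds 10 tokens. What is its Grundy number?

2

Compute g(0), g(1), … for moves {2, 3, 9}:
g(0) = mex{} = 0
g(1) = mex{} = 0
g(2) = mex{0} = 1
g(3) = mex{0} = 1
g(4) = mex{0,1} = 2
g(5) = mex{1} = 0
g(6) = mex{1,2} = 0
g(7) = mex{0,2} = 1
g(8) = mex{0} = 1
g(9) = mex{0,1} = 2
g(10) = mex{0,1} = 2
So g(10) = 2.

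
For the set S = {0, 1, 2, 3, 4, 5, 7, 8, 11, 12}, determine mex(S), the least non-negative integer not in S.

6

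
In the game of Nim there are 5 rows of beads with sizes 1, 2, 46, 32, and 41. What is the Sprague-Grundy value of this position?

Compute the nim-sum pairwise:
1 ^ 2 = 3
3 ^ 46 = 45
45 ^ 32 = 13
13 ^ 41 = 36

36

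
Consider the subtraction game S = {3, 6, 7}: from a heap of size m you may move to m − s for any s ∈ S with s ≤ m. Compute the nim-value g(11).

0

Grundy values for subtraction set {3, 6, 7}:
g(0) = mex{} = 0
g(1) = mex{} = 0
g(2) = mex{} = 0
g(3) = mex{0} = 1
g(4) = mex{0} = 1
g(5) = mex{0} = 1
g(6) = mex{0,1} = 2
g(7) = mex{0,1} = 2
g(8) = mex{0,1} = 2
g(9) = mex{0,1,2} = 3
g(10) = mex{1,2} = 0
g(11) = mex{1,2} = 0
So g(11) = 0.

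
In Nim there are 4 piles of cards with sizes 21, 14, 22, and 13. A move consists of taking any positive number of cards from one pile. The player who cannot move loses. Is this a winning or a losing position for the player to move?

Compute the nim-sum pairwise:
21 ^ 14 = 27
27 ^ 22 = 13
13 ^ 13 = 0
The nim-sum is 0, so this is a P-position: the player to move is in a losing position under optimal play.

Losing position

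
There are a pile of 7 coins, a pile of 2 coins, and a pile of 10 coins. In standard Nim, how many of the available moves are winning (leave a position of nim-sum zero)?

1

In binary:
  0111  (7)
  0010  (2)
  1010  (10)
  ----
  1111  (15)
The overall nim-sum is X = 15. A pile of size p has a winning move iff p XOR X < p (reduce it to p XOR X).
  7: 7 XOR 15 = 8 ≥ 7 — no move.
  2: 2 XOR 15 = 13 ≥ 2 — no move.
  10: 10 XOR 15 = 5 < 10 — winning move (to 5).
That gives 1 winning move.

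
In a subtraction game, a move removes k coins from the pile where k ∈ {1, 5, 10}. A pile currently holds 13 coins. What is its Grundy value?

3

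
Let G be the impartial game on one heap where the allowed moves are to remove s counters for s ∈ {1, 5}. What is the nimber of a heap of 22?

0

Compute g(0), g(1), … for moves {1, 5}:
k:     0  1  2  3  4  5  6  7  8  9 10 11 12 13 14 15 16 17 18 19 20 21 22
g(k):  0  1  0  1  0  1  0  1  0  1  0  1  0  1  0  1  0  1  0  1  0  1  0
So g(22) = 0.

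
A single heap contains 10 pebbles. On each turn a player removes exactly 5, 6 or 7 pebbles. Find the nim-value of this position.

2

Grundy values for subtraction set {5, 6, 7}:
k:     0  1  2  3  4  5  6  7  8  9 10
g(k):  0  0  0  0  0  1  1  1  1  1  2
So g(10) = 2.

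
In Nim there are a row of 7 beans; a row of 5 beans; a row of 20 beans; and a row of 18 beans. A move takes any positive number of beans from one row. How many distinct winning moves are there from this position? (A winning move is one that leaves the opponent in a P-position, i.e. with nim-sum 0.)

3

Compute the nim-sum pairwise:
7 ^ 5 = 2
2 ^ 20 = 22
22 ^ 18 = 4
The overall nim-sum is X = 4. A row of size p has a winning move iff p XOR X < p (reduce it to p XOR X).
  7: 7 XOR 4 = 3 < 7 — winning move (to 3).
  5: 5 XOR 4 = 1 < 5 — winning move (to 1).
  20: 20 XOR 4 = 16 < 20 — winning move (to 16).
  18: 18 XOR 4 = 22 ≥ 18 — no move.
That gives 3 winning moves.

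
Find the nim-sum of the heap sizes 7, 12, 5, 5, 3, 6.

14

Write each in binary and XOR column by column:
  0111  (7)
  1100  (12)
  0101  (5)
  0101  (5)
  0011  (3)
  0110  (6)
  ----
  1110  (14)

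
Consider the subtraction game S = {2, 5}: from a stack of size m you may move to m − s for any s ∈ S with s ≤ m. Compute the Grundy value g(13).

1

Compute g(0), g(1), … for moves {2, 5}:
k:     0  1  2  3  4  5  6  7  8  9 10 11 12 13
g(k):  0  0  1  1  0  2  1  0  0  1  1  0  2  1
So g(13) = 1.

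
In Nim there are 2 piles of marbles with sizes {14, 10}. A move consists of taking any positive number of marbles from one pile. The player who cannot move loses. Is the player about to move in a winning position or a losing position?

Winning position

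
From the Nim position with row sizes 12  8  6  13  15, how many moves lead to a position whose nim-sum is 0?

0

Nim-sum: 12 ^ 8 ^ 6 ^ 13 ^ 15 = 0.
The nim-sum is already 0, so every move leaves a nonzero nim-sum — there are no winning moves.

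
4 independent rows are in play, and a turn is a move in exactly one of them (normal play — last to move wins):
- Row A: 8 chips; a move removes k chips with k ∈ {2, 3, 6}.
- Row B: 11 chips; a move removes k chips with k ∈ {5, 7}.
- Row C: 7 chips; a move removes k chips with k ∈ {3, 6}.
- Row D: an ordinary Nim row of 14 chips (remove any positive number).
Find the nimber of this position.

For row A, compute g(0), g(1), … with moves {2, 3, 6}:
k:     0  1  2  3  4  5  6  7  8
g(k):  0  0  1  1  2  0  3  1  2
So g(8) = 2.
For row B, compute g(0), g(1), … with moves {5, 7}:
g(0) = mex{} = 0
g(1) = mex{} = 0
g(2) = mex{} = 0
g(3) = mex{} = 0
g(4) = mex{} = 0
g(5) = mex{0} = 1
g(6) = mex{0} = 1
g(7) = mex{0} = 1
g(8) = mex{0} = 1
g(9) = mex{0} = 1
g(10) = mex{0,1} = 2
g(11) = mex{0,1} = 2
So g(11) = 2.
For row C, compute g(0), g(1), … with moves {3, 6}:
k:     0  1  2  3  4  5  6  7
g(k):  0  0  0  1  1  1  2  2
So g(7) = 2.
Row D is a plain Nim row of size 14, so its Grundy value is 14.
The value of a disjunctive sum is the nim-sum of the parts.
Combined value = 2 XOR 2 XOR 2 XOR 14 = 12.

12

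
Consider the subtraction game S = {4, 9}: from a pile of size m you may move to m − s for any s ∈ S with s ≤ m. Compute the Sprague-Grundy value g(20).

1

Build the Grundy sequence with g(k) = mex{g(k−s) : s ∈ {4, 9}, s ≤ k}:
k:     0  1  2  3  4  5  6  7  8  9 10 11 12 13 14 15 16 17 18 19 20
g(k):  0  0  0  0  1  1  1  1  0  2  2  2  1  0  0  0  0  1  1  1  1
So g(20) = 1.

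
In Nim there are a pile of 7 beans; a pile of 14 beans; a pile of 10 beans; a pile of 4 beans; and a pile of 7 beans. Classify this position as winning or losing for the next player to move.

Nim-sum: 7 XOR 14 XOR 10 XOR 4 XOR 7 = 0.
The nim-sum is 0, so this is a P-position: the player to move is in a losing position under optimal play.

Losing position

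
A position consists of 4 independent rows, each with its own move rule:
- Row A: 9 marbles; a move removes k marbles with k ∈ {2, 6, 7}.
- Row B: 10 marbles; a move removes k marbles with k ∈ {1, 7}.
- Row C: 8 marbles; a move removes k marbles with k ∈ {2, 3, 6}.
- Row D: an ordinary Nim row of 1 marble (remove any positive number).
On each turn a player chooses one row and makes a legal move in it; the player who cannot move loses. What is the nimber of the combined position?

Grundy values for row A (subtraction set {2, 6, 7}):
k:     0  1  2  3  4  5  6  7  8  9
g(k):  0  0  1  1  0  0  1  1  2  0
So g(9) = 0.
Grundy values for row B (subtraction set {1, 7}):
g(0) = mex{} = 0
g(1) = mex{0} = 1
g(2) = mex{1} = 0
g(3) = mex{0} = 1
g(4) = mex{1} = 0
g(5) = mex{0} = 1
g(6) = mex{1} = 0
g(7) = mex{0} = 1
g(8) = mex{1} = 0
g(9) = mex{0} = 1
g(10) = mex{1} = 0
So g(10) = 0.
Build the Grundy sequence for row C with g(k) = mex{g(k−s) : s ∈ {2, 3, 6}, s ≤ k}:
k:     0  1  2  3  4  5  6  7  8
g(k):  0  0  1  1  2  0  3  1  2
So g(8) = 2.
Row D is a plain Nim row of size 1, so its Grundy value is 1.
The value of a disjunctive sum is the nim-sum of the parts.
Combined value = 0 XOR 0 XOR 2 XOR 1 = 3.

3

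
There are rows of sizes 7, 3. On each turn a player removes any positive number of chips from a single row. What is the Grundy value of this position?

4

Write each in binary and XOR column by column:
  111  (7)
  011  (3)
  ---
  100  (4)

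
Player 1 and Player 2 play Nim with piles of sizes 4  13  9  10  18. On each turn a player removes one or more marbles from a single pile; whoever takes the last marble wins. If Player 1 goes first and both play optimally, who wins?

Player 1 wins

Nim-sum: 4 ^ 13 ^ 9 ^ 10 ^ 18 = 24.
The nim-sum is 24 ≠ 0, so this is an N-position: the player to move can win; Player 1 has a winning move.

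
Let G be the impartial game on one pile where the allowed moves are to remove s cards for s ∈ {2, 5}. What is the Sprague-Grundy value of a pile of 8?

Build the Grundy sequence with g(k) = mex{g(k−s) : s ∈ {2, 5}, s ≤ k}:
k:     0  1  2  3  4  5  6  7  8
g(k):  0  0  1  1  0  2  1  0  0
So g(8) = 0.

0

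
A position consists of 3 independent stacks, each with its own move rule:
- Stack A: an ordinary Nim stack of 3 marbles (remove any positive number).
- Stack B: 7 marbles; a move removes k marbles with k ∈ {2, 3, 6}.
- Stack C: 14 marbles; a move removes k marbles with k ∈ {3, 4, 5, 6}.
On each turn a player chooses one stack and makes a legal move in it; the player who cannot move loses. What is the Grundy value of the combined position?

3

Stack A is a plain Nim stack of size 3, so its Grundy value is 3.
For stack B, compute g(0), g(1), … with moves {2, 3, 6}:
k:     0  1  2  3  4  5  6  7
g(k):  0  0  1  1  2  0  3  1
So g(7) = 1.
For stack C, compute g(0), g(1), … with moves {3, 4, 5, 6}:
k:     0  1  2  3  4  5  6  7  8  9 10 11 12 13 14
g(k):  0  0  0  1  1  1  2  2  2  0  0  0  1  1  1
So g(14) = 1.
The value of a disjunctive sum is the nim-sum of the parts.
Combined value = 3 XOR 1 XOR 1 = 3.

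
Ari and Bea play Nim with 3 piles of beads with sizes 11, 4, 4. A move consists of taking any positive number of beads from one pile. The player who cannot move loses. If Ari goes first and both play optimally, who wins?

Ari wins

Nim-sum: 11 ⊕ 4 ⊕ 4 = 11.
The nim-sum is 11 ≠ 0, so this is an N-position: the player to move can win; Ari has a winning move.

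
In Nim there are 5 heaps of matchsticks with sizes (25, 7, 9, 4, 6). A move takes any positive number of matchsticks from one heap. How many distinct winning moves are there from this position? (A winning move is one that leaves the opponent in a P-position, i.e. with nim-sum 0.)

Nim-sum: 25 ^ 7 ^ 9 ^ 4 ^ 6 = 21.
The overall nim-sum is X = 21. A heap of size p has a winning move iff p XOR X < p (reduce it to p XOR X).
  25: 25 XOR 21 = 12 < 25 — winning move (to 12).
  7: 7 XOR 21 = 18 ≥ 7 — no move.
  9: 9 XOR 21 = 28 ≥ 9 — no move.
  4: 4 XOR 21 = 17 ≥ 4 — no move.
  6: 6 XOR 21 = 19 ≥ 6 — no move.
That gives 1 winning move.

1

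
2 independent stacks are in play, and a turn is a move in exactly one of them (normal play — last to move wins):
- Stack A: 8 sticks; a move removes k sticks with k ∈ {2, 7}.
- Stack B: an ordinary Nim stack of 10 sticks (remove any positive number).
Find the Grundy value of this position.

Grundy values for stack A (subtraction set {2, 7}):
k:     0  1  2  3  4  5  6  7  8
g(k):  0  0  1  1  0  0  1  1  2
So g(8) = 2.
Stack B is a plain Nim stack of size 10, so its Grundy value is 10.
By the Sprague-Grundy theorem, the Grundy value of a sum of independent games is the XOR of the component values.
Combined value = 2 ⊕ 10 = 8.

8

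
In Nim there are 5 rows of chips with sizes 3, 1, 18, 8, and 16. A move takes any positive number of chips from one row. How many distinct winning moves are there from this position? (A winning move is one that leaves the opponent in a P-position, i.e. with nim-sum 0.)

1

Nim-sum: 3 XOR 1 XOR 18 XOR 8 XOR 16 = 8.
The overall nim-sum is X = 8. A row of size p has a winning move iff p XOR X < p (reduce it to p XOR X).
  3: 3 XOR 8 = 11 ≥ 3 — no move.
  1: 1 XOR 8 = 9 ≥ 1 — no move.
  18: 18 XOR 8 = 26 ≥ 18 — no move.
  8: 8 XOR 8 = 0 < 8 — winning move (to 0).
  16: 16 XOR 8 = 24 ≥ 16 — no move.
That gives 1 winning move.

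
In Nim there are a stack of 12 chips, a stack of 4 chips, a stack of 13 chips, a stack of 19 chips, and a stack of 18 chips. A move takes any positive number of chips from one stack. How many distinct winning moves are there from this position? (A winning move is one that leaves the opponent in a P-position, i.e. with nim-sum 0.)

Nim-sum: 12 XOR 4 XOR 13 XOR 19 XOR 18 = 4.
The overall nim-sum is X = 4. A stack of size p has a winning move iff p XOR X < p (reduce it to p XOR X).
  12: 12 XOR 4 = 8 < 12 — winning move (to 8).
  4: 4 XOR 4 = 0 < 4 — winning move (to 0).
  13: 13 XOR 4 = 9 < 13 — winning move (to 9).
  19: 19 XOR 4 = 23 ≥ 19 — no move.
  18: 18 XOR 4 = 22 ≥ 18 — no move.
That gives 3 winning moves.

3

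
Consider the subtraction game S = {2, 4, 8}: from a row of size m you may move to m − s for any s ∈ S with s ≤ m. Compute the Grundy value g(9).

1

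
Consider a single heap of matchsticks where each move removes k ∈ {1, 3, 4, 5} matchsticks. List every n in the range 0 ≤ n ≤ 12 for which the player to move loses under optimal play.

0, 2, 8, 10

Grundy values for subtraction set {1, 3, 4, 5}:
k:     0  1  2  3  4  5  6  7  8  9 10 11 12
g(k):  0  1  0  1  2  3  2  3  0  1  0  1  2
The P-positions (g = 0) in 0..12 are 0, 2, 8, 10.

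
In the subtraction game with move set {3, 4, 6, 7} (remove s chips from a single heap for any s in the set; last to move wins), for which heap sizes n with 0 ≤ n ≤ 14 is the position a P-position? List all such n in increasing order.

0, 1, 2, 10, 11, 12

Build the Grundy sequence with g(k) = mex{g(k−s) : s ∈ {3, 4, 6, 7}, s ≤ k}:
g(0) = mex{} = 0
g(1) = mex{} = 0
g(2) = mex{} = 0
g(3) = mex{0} = 1
g(4) = mex{0} = 1
g(5) = mex{0} = 1
g(6) = mex{0,1} = 2
g(7) = mex{0,1} = 2
g(8) = mex{0,1} = 2
g(9) = mex{0,1,2} = 3
g(10) = mex{1,2} = 0
g(11) = mex{1,2} = 0
g(12) = mex{1,2,3} = 0
g(13) = mex{0,2,3} = 1
g(14) = mex{0,2} = 1
The P-positions (g = 0) in 0..14 are 0, 1, 2, 10, 11, 12.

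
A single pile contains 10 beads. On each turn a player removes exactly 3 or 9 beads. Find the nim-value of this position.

Build the Grundy sequence with g(k) = mex{g(k−s) : s ∈ {3, 9}, s ≤ k}:
g(0) = mex{} = 0
g(1) = mex{} = 0
g(2) = mex{} = 0
g(3) = mex{0} = 1
g(4) = mex{0} = 1
g(5) = mex{0} = 1
g(6) = mex{1} = 0
g(7) = mex{1} = 0
g(8) = mex{1} = 0
g(9) = mex{0} = 1
g(10) = mex{0} = 1
So g(10) = 1.

1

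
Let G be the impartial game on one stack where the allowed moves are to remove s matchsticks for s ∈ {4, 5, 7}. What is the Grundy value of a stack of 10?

2

Compute g(0), g(1), … for moves {4, 5, 7}:
k:     0  1  2  3  4  5  6  7  8  9 10
g(k):  0  0  0  0  1  1  1  1  2  2  2
So g(10) = 2.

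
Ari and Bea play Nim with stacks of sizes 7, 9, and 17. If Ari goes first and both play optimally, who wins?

Ari wins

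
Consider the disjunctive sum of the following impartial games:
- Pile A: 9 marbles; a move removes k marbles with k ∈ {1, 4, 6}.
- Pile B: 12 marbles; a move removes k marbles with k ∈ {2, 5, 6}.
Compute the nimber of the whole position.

For pile A, compute g(0), g(1), … with moves {1, 4, 6}:
g(0) = mex{} = 0
g(1) = mex{0} = 1
g(2) = mex{1} = 0
g(3) = mex{0} = 1
g(4) = mex{0,1} = 2
g(5) = mex{1,2} = 0
g(6) = mex{0} = 1
g(7) = mex{1} = 0
g(8) = mex{0,2} = 1
g(9) = mex{0,1} = 2
So g(9) = 2.
Build the Grundy sequence for pile B with g(k) = mex{g(k−s) : s ∈ {2, 5, 6}, s ≤ k}:
g(0) = mex{} = 0
g(1) = mex{} = 0
g(2) = mex{0} = 1
g(3) = mex{0} = 1
g(4) = mex{1} = 0
g(5) = mex{0,1} = 2
g(6) = mex{0} = 1
g(7) = mex{0,1,2} = 3
g(8) = mex{1} = 0
g(9) = mex{0,1,3} = 2
g(10) = mex{0,2} = 1
g(11) = mex{1,2} = 0
g(12) = mex{1,3} = 0
So g(12) = 0.
The value of a disjunctive sum is the nim-sum of the parts.
Combined value = 2 XOR 0 = 2.

2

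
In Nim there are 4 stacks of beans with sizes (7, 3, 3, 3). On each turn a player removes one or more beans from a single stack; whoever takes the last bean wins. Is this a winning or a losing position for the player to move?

Winning position

Compute the nim-sum pairwise:
7 XOR 3 = 4
4 XOR 3 = 7
7 XOR 3 = 4
The nim-sum is 4 ≠ 0, so this is an N-position: the player to move can win.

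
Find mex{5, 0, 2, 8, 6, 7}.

1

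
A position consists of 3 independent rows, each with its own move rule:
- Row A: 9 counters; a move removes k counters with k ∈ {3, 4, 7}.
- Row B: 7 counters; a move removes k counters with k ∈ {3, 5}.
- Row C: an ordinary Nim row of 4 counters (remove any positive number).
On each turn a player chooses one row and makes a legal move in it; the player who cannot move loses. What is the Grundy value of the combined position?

For row A, compute g(0), g(1), … with moves {3, 4, 7}:
k:     0  1  2  3  4  5  6  7  8  9
g(k):  0  0  0  1  1  1  2  2  2  3
So g(9) = 3.
For row B, compute g(0), g(1), … with moves {3, 5}:
k:     0  1  2  3  4  5  6  7
g(k):  0  0  0  1  1  1  2  2
So g(7) = 2.
Row C is a plain Nim row of size 4, so its Grundy value is 4.
By the Sprague-Grundy theorem, the Grundy value of a sum of independent games is the XOR of the component values.
Combined value = 3 ⊕ 2 ⊕ 4 = 5.

5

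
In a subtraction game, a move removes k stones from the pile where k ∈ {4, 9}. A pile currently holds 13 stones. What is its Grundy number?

0

Grundy values for subtraction set {4, 9}:
k:     0  1  2  3  4  5  6  7  8  9 10 11 12 13
g(k):  0  0  0  0  1  1  1  1  0  2  2  2  1  0
So g(13) = 0.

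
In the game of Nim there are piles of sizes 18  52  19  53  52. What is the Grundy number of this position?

52

Write each in binary and XOR column by column:
  010010  (18)
  110100  (52)
  010011  (19)
  110101  (53)
  110100  (52)
  ------
  110100  (52)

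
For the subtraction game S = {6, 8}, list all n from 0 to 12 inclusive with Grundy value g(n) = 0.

0, 1, 2, 3, 4, 5

Build the Grundy sequence with g(k) = mex{g(k−s) : s ∈ {6, 8}, s ≤ k}:
g(0) = mex{} = 0
g(1) = mex{} = 0
g(2) = mex{} = 0
g(3) = mex{} = 0
g(4) = mex{} = 0
g(5) = mex{} = 0
g(6) = mex{0} = 1
g(7) = mex{0} = 1
g(8) = mex{0} = 1
g(9) = mex{0} = 1
g(10) = mex{0} = 1
g(11) = mex{0} = 1
g(12) = mex{0,1} = 2
The P-positions (g = 0) in 0..12 are 0, 1, 2, 3, 4, 5.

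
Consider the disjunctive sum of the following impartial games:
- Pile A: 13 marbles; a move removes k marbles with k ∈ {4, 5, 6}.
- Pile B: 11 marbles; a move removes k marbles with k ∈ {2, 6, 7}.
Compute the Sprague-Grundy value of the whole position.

1

For pile A, compute g(0), g(1), … with moves {4, 5, 6}:
k:     0  1  2  3  4  5  6  7  8  9 10 11 12 13
g(k):  0  0  0  0  1  1  1  1  2  2  0  0  0  0
So g(13) = 0.
For pile B, compute g(0), g(1), … with moves {2, 6, 7}:
g(0) = mex{} = 0
g(1) = mex{} = 0
g(2) = mex{0} = 1
g(3) = mex{0} = 1
g(4) = mex{1} = 0
g(5) = mex{1} = 0
g(6) = mex{0} = 1
g(7) = mex{0} = 1
g(8) = mex{0,1} = 2
g(9) = mex{1} = 0
g(10) = mex{0,1,2} = 3
g(11) = mex{0} = 1
So g(11) = 1.
By the Sprague-Grundy theorem, the Grundy value of a sum of independent games is the XOR of the component values.
Combined value = 0 ⊕ 1 = 1.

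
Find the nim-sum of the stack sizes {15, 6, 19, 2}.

24

Compute the nim-sum pairwise:
15 ⊕ 6 = 9
9 ⊕ 19 = 26
26 ⊕ 2 = 24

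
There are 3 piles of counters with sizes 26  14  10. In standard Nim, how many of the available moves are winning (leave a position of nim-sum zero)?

Write each in binary and XOR column by column:
  11010  (26)
  01110  (14)
  01010  (10)
  -----
  11110  (30)
The overall nim-sum is X = 30. A pile of size p has a winning move iff p XOR X < p (reduce it to p XOR X).
  26: 26 XOR 30 = 4 < 26 — winning move (to 4).
  14: 14 XOR 30 = 16 ≥ 14 — no move.
  10: 10 XOR 30 = 20 ≥ 10 — no move.
That gives 1 winning move.

1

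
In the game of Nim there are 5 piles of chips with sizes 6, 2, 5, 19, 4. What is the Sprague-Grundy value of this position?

22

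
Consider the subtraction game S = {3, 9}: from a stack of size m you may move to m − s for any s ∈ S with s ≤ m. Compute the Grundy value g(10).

1

Grundy values for subtraction set {3, 9}:
g(0) = mex{} = 0
g(1) = mex{} = 0
g(2) = mex{} = 0
g(3) = mex{0} = 1
g(4) = mex{0} = 1
g(5) = mex{0} = 1
g(6) = mex{1} = 0
g(7) = mex{1} = 0
g(8) = mex{1} = 0
g(9) = mex{0} = 1
g(10) = mex{0} = 1
So g(10) = 1.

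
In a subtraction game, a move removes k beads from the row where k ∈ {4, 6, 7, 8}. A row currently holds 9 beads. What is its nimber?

Grundy values for subtraction set {4, 6, 7, 8}:
g(0) = mex{} = 0
g(1) = mex{} = 0
g(2) = mex{} = 0
g(3) = mex{} = 0
g(4) = mex{0} = 1
g(5) = mex{0} = 1
g(6) = mex{0} = 1
g(7) = mex{0} = 1
g(8) = mex{0,1} = 2
g(9) = mex{0,1} = 2
So g(9) = 2.

2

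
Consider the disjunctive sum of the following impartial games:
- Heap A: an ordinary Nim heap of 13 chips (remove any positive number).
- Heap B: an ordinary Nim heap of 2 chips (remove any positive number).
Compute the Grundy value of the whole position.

15

Heap A is a plain Nim heap of size 13, so its Grundy value is 13.
Heap B is a plain Nim heap of size 2, so its Grundy value is 2.
The value of a disjunctive sum is the nim-sum of the parts.
Combined value = 13 XOR 2 = 15.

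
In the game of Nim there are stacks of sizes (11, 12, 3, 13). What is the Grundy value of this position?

9

Compute the nim-sum pairwise:
11 ⊕ 12 = 7
7 ⊕ 3 = 4
4 ⊕ 13 = 9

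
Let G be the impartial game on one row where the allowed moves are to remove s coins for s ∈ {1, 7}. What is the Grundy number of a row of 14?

Build the Grundy sequence with g(k) = mex{g(k−s) : s ∈ {1, 7}, s ≤ k}:
g(0) = mex{} = 0
g(1) = mex{0} = 1
g(2) = mex{1} = 0
g(3) = mex{0} = 1
g(4) = mex{1} = 0
g(5) = mex{0} = 1
g(6) = mex{1} = 0
g(7) = mex{0} = 1
g(8) = mex{1} = 0
g(9) = mex{0} = 1
g(10) = mex{1} = 0
g(11) = mex{0} = 1
g(12) = mex{1} = 0
g(13) = mex{0} = 1
g(14) = mex{1} = 0
So g(14) = 0.

0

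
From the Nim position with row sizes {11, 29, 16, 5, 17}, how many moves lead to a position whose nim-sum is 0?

3

Bitwise XOR of the heap sizes:
  01011  (11)
  11101  (29)
  10000  (16)
  00101  (5)
  10001  (17)
  -----
  10010  (18)
The overall nim-sum is X = 18. A row of size p has a winning move iff p XOR X < p (reduce it to p XOR X).
  11: 11 XOR 18 = 25 ≥ 11 — no move.
  29: 29 XOR 18 = 15 < 29 — winning move (to 15).
  16: 16 XOR 18 = 2 < 16 — winning move (to 2).
  5: 5 XOR 18 = 23 ≥ 5 — no move.
  17: 17 XOR 18 = 3 < 17 — winning move (to 3).
That gives 3 winning moves.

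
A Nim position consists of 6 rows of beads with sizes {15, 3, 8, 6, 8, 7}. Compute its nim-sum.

13

Bitwise XOR of the heap sizes:
  1111  (15)
  0011  (3)
  1000  (8)
  0110  (6)
  1000  (8)
  0111  (7)
  ----
  1101  (13)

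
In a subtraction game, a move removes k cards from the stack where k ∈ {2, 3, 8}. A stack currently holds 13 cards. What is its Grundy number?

1

Build the Grundy sequence with g(k) = mex{g(k−s) : s ∈ {2, 3, 8}, s ≤ k}:
g(0) = mex{} = 0
g(1) = mex{} = 0
g(2) = mex{0} = 1
g(3) = mex{0} = 1
g(4) = mex{0,1} = 2
g(5) = mex{1} = 0
g(6) = mex{1,2} = 0
g(7) = mex{0,2} = 1
g(8) = mex{0} = 1
g(9) = mex{0,1} = 2
g(10) = mex{1} = 0
g(11) = mex{1,2} = 0
g(12) = mex{0,2} = 1
g(13) = mex{0} = 1
So g(13) = 1.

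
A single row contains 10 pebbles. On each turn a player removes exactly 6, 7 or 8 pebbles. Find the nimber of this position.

Build the Grundy sequence with g(k) = mex{g(k−s) : s ∈ {6, 7, 8}, s ≤ k}:
g(0) = mex{} = 0
g(1) = mex{} = 0
g(2) = mex{} = 0
g(3) = mex{} = 0
g(4) = mex{} = 0
g(5) = mex{} = 0
g(6) = mex{0} = 1
g(7) = mex{0} = 1
g(8) = mex{0} = 1
g(9) = mex{0} = 1
g(10) = mex{0} = 1
So g(10) = 1.

1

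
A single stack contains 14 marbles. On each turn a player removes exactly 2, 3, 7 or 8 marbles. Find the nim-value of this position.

2

Build the Grundy sequence with g(k) = mex{g(k−s) : s ∈ {2, 3, 7, 8}, s ≤ k}:
k:     0  1  2  3  4  5  6  7  8  9 10 11 12 13 14
g(k):  0  0  1  1  2  0  0  1  1  2  0  0  1  1  2
So g(14) = 2.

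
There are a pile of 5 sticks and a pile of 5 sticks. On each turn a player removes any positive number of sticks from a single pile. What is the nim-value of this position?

0

Compute the nim-sum pairwise:
5 XOR 5 = 0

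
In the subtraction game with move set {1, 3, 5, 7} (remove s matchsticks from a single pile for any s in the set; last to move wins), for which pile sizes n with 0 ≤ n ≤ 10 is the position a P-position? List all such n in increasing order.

0, 2, 4, 6, 8, 10

Build the Grundy sequence with g(k) = mex{g(k−s) : s ∈ {1, 3, 5, 7}, s ≤ k}:
k:     0  1  2  3  4  5  6  7  8  9 10
g(k):  0  1  0  1  0  1  0  1  0  1  0
The P-positions (g = 0) in 0..10 are 0, 2, 4, 6, 8, 10.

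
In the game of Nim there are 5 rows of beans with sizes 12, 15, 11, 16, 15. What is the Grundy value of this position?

Compute the nim-sum pairwise:
12 ⊕ 15 = 3
3 ⊕ 11 = 8
8 ⊕ 16 = 24
24 ⊕ 15 = 23

23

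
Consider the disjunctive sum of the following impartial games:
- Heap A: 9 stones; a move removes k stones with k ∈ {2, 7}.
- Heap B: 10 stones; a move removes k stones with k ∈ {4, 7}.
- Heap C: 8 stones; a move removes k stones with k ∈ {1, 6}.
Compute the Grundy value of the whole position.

3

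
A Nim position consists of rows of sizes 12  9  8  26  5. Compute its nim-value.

Nim-sum: 12 ^ 9 ^ 8 ^ 26 ^ 5 = 18.

18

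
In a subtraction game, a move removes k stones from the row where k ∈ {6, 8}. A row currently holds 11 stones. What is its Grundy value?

Compute g(0), g(1), … for moves {6, 8}:
g(0) = mex{} = 0
g(1) = mex{} = 0
g(2) = mex{} = 0
g(3) = mex{} = 0
g(4) = mex{} = 0
g(5) = mex{} = 0
g(6) = mex{0} = 1
g(7) = mex{0} = 1
g(8) = mex{0} = 1
g(9) = mex{0} = 1
g(10) = mex{0} = 1
g(11) = mex{0} = 1
So g(11) = 1.

1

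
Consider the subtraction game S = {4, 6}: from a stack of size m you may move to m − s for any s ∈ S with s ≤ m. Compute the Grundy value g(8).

2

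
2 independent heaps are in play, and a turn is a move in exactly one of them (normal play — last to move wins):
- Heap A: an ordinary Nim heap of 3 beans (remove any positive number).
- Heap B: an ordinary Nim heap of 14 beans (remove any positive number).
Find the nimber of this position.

13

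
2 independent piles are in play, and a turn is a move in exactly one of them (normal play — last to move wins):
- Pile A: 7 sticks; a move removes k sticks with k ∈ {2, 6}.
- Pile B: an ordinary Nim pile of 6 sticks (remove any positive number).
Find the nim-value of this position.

7

Grundy values for pile A (subtraction set {2, 6}):
k:     0  1  2  3  4  5  6  7
g(k):  0  0  1  1  0  0  1  1
So g(7) = 1.
Pile B is a plain Nim pile of size 6, so its Grundy value is 6.
By the Sprague-Grundy theorem, the Grundy value of a sum of independent games is the XOR of the component values.
Combined value = 1 ⊕ 6 = 7.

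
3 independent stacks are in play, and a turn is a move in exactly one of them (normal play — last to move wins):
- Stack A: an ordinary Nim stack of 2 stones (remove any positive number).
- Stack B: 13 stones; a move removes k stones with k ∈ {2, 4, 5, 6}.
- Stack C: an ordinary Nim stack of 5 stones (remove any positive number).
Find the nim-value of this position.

Stack A is a plain Nim stack of size 2, so its Grundy value is 2.
Grundy values for stack B (subtraction set {2, 4, 5, 6}):
g(0) = mex{} = 0
g(1) = mex{} = 0
g(2) = mex{0} = 1
g(3) = mex{0} = 1
g(4) = mex{0,1} = 2
g(5) = mex{0,1} = 2
g(6) = mex{0,1,2} = 3
g(7) = mex{0,1,2} = 3
g(8) = mex{1,2,3} = 0
g(9) = mex{1,2,3} = 0
g(10) = mex{0,2,3} = 1
g(11) = mex{0,2,3} = 1
g(12) = mex{0,1,3} = 2
g(13) = mex{0,1,3} = 2
So g(13) = 2.
Stack C is a plain Nim stack of size 5, so its Grundy value is 5.
By the Sprague-Grundy theorem, the Grundy value of a sum of independent games is the XOR of the component values.
Combined value = 2 XOR 2 XOR 5 = 5.

5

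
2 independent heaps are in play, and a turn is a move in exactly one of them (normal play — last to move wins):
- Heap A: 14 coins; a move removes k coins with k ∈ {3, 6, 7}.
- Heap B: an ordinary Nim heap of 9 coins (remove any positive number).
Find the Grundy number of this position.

8

Build the Grundy sequence for heap A with g(k) = mex{g(k−s) : s ∈ {3, 6, 7}, s ≤ k}:
g(0) = mex{} = 0
g(1) = mex{} = 0
g(2) = mex{} = 0
g(3) = mex{0} = 1
g(4) = mex{0} = 1
g(5) = mex{0} = 1
g(6) = mex{0,1} = 2
g(7) = mex{0,1} = 2
g(8) = mex{0,1} = 2
g(9) = mex{0,1,2} = 3
g(10) = mex{1,2} = 0
g(11) = mex{1,2} = 0
g(12) = mex{1,2,3} = 0
g(13) = mex{0,2} = 1
g(14) = mex{0,2} = 1
So g(14) = 1.
Heap B is a plain Nim heap of size 9, so its Grundy value is 9.
By the Sprague-Grundy theorem, the Grundy value of a sum of independent games is the XOR of the component values.
Combined value = 1 ⊕ 9 = 8.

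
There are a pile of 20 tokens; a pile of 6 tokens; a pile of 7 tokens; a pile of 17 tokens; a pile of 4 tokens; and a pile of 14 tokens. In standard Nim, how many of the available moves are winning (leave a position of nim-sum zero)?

Nim-sum: 20 ⊕ 6 ⊕ 7 ⊕ 17 ⊕ 4 ⊕ 14 = 14.
The overall nim-sum is X = 14. A pile of size p has a winning move iff p XOR X < p (reduce it to p XOR X).
  20: 20 XOR 14 = 26 ≥ 20 — no move.
  6: 6 XOR 14 = 8 ≥ 6 — no move.
  7: 7 XOR 14 = 9 ≥ 7 — no move.
  17: 17 XOR 14 = 31 ≥ 17 — no move.
  4: 4 XOR 14 = 10 ≥ 4 — no move.
  14: 14 XOR 14 = 0 < 14 — winning move (to 0).
That gives 1 winning move.

1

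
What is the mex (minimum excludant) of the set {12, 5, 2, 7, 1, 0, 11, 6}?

3

The values 0, 1, 2 are all present; 3 is the first non-negative integer missing from the set.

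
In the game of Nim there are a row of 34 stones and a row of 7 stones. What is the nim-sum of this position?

37

Write each in binary and XOR column by column:
  100010  (34)
  000111  (7)
  ------
  100101  (37)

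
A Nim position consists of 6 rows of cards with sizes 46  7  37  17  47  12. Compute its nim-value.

62

Bitwise XOR of the heap sizes:
  101110  (46)
  000111  (7)
  100101  (37)
  010001  (17)
  101111  (47)
  001100  (12)
  ------
  111110  (62)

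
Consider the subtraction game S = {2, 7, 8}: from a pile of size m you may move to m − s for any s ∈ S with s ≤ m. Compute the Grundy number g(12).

Grundy values for subtraction set {2, 7, 8}:
g(0) = mex{} = 0
g(1) = mex{} = 0
g(2) = mex{0} = 1
g(3) = mex{0} = 1
g(4) = mex{1} = 0
g(5) = mex{1} = 0
g(6) = mex{0} = 1
g(7) = mex{0} = 1
g(8) = mex{0,1} = 2
g(9) = mex{0,1} = 2
g(10) = mex{1,2} = 0
g(11) = mex{0,1,2} = 3
g(12) = mex{0} = 1
So g(12) = 1.

1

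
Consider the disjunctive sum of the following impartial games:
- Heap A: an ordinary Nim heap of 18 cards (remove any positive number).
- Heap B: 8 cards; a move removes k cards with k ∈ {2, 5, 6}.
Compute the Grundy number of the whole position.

18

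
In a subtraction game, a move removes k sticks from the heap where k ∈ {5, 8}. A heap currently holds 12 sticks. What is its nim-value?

2

Build the Grundy sequence with g(k) = mex{g(k−s) : s ∈ {5, 8}, s ≤ k}:
k:     0  1  2  3  4  5  6  7  8  9 10 11 12
g(k):  0  0  0  0  0  1  1  1  1  1  2  2  2
So g(12) = 2.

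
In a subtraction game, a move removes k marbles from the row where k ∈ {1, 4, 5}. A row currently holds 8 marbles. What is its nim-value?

Build the Grundy sequence with g(k) = mex{g(k−s) : s ∈ {1, 4, 5}, s ≤ k}:
k:     0  1  2  3  4  5  6  7  8
g(k):  0  1  0  1  2  3  2  3  0
So g(8) = 0.

0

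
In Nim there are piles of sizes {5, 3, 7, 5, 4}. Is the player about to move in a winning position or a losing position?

Losing position

Bitwise XOR of the heap sizes:
  101  (5)
  011  (3)
  111  (7)
  101  (5)
  100  (4)
  ---
  000  (0)
The nim-sum is 0, so this is a P-position: the player to move is in a losing position under optimal play.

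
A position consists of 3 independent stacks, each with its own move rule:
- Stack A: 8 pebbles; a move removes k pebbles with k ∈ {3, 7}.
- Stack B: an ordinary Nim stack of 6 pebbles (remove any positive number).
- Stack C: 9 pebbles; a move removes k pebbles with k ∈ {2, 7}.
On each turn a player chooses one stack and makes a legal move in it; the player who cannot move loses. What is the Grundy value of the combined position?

For stack A, compute g(0), g(1), … with moves {3, 7}:
g(0) = mex{} = 0
g(1) = mex{} = 0
g(2) = mex{} = 0
g(3) = mex{0} = 1
g(4) = mex{0} = 1
g(5) = mex{0} = 1
g(6) = mex{1} = 0
g(7) = mex{0,1} = 2
g(8) = mex{0,1} = 2
So g(8) = 2.
Stack B is a plain Nim stack of size 6, so its Grundy value is 6.
Grundy values for stack C (subtraction set {2, 7}):
k:     0  1  2  3  4  5  6  7  8  9
g(k):  0  0  1  1  0  0  1  1  2  0
So g(9) = 0.
The value of a disjunctive sum is the nim-sum of the parts.
Combined value = 2 XOR 6 XOR 0 = 4.

4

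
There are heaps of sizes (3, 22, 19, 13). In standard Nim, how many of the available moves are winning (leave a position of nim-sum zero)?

1

Write each in binary and XOR column by column:
  00011  (3)
  10110  (22)
  10011  (19)
  01101  (13)
  -----
  01011  (11)
The overall nim-sum is X = 11. A heap of size p has a winning move iff p XOR X < p (reduce it to p XOR X).
  3: 3 XOR 11 = 8 ≥ 3 — no move.
  22: 22 XOR 11 = 29 ≥ 22 — no move.
  19: 19 XOR 11 = 24 ≥ 19 — no move.
  13: 13 XOR 11 = 6 < 13 — winning move (to 6).
That gives 1 winning move.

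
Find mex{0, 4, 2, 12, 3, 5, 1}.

The values 0, 1, 2, 3, 4, 5 are all present; 6 is the first non-negative integer missing from the set.

6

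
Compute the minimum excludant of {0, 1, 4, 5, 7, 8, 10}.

2

The values 0, 1 are all present; 2 is the first non-negative integer missing from the set.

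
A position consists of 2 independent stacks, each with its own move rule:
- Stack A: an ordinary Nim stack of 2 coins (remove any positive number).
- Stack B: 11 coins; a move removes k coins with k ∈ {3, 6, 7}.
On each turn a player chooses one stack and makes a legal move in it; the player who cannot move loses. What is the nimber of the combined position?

2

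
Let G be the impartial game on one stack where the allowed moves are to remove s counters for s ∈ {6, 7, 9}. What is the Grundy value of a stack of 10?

1

Build the Grundy sequence with g(k) = mex{g(k−s) : s ∈ {6, 7, 9}, s ≤ k}:
g(0) = mex{} = 0
g(1) = mex{} = 0
g(2) = mex{} = 0
g(3) = mex{} = 0
g(4) = mex{} = 0
g(5) = mex{} = 0
g(6) = mex{0} = 1
g(7) = mex{0} = 1
g(8) = mex{0} = 1
g(9) = mex{0} = 1
g(10) = mex{0} = 1
So g(10) = 1.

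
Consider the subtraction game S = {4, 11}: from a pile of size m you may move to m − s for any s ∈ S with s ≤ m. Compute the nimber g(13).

Build the Grundy sequence with g(k) = mex{g(k−s) : s ∈ {4, 11}, s ≤ k}:
k:     0  1  2  3  4  5  6  7  8  9 10 11 12 13
g(k):  0  0  0  0  1  1  1  1  0  0  0  2  1  1
So g(13) = 1.

1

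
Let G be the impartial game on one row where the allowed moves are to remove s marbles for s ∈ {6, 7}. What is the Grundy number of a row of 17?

0

Build the Grundy sequence with g(k) = mex{g(k−s) : s ∈ {6, 7}, s ≤ k}:
k:     0  1  2  3  4  5  6  7  8  9 10 11 12 13 14 15 16 17
g(k):  0  0  0  0  0  0  1  1  1  1  1  1  2  0  0  0  0  0
So g(17) = 0.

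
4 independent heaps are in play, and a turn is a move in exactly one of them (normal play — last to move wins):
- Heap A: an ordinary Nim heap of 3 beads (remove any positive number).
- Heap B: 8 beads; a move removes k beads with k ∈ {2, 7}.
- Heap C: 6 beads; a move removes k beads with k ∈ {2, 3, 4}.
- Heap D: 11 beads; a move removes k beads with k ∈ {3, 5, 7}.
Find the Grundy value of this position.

Heap A is a plain Nim heap of size 3, so its Grundy value is 3.
Grundy values for heap B (subtraction set {2, 7}):
k:     0  1  2  3  4  5  6  7  8
g(k):  0  0  1  1  0  0  1  1  2
So g(8) = 2.
Build the Grundy sequence for heap C with g(k) = mex{g(k−s) : s ∈ {2, 3, 4}, s ≤ k}:
k:     0  1  2  3  4  5  6
g(k):  0  0  1  1  2  2  0
So g(6) = 0.
Grundy values for heap D (subtraction set {3, 5, 7}):
g(0) = mex{} = 0
g(1) = mex{} = 0
g(2) = mex{} = 0
g(3) = mex{0} = 1
g(4) = mex{0} = 1
g(5) = mex{0} = 1
g(6) = mex{0,1} = 2
g(7) = mex{0,1} = 2
g(8) = mex{0,1} = 2
g(9) = mex{0,1,2} = 3
g(10) = mex{1,2} = 0
g(11) = mex{1,2} = 0
So g(11) = 0.
The value of a disjunctive sum is the nim-sum of the parts.
Combined value = 3 ⊕ 2 ⊕ 0 ⊕ 0 = 1.

1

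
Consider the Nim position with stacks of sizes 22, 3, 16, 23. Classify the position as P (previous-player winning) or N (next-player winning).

N-position

Nim-sum: 22 XOR 3 XOR 16 XOR 23 = 18.
The nim-sum is 18 ≠ 0, so this is an N-position: the player to move can win.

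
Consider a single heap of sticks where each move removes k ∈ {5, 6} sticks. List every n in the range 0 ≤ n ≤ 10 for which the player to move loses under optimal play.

0, 1, 2, 3, 4

Build the Grundy sequence with g(k) = mex{g(k−s) : s ∈ {5, 6}, s ≤ k}:
k:     0  1  2  3  4  5  6  7  8  9 10
g(k):  0  0  0  0  0  1  1  1  1  1  2
The P-positions (g = 0) in 0..10 are 0, 1, 2, 3, 4.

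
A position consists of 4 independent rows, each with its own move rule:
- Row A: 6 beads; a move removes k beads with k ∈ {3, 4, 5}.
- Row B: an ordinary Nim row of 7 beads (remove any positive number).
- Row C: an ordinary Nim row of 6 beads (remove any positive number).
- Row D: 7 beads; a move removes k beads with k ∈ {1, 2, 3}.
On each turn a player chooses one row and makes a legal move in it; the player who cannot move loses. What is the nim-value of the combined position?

0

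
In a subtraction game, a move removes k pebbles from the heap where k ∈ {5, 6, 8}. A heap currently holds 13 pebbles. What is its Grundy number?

Compute g(0), g(1), … for moves {5, 6, 8}:
k:     0  1  2  3  4  5  6  7  8  9 10 11 12 13
g(k):  0  0  0  0  0  1  1  1  1  1  2  2  2  0
So g(13) = 0.

0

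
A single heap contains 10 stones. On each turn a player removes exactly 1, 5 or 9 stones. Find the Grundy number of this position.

0

Grundy values for subtraction set {1, 5, 9}:
k:     0  1  2  3  4  5  6  7  8  9 10
g(k):  0  1  0  1  0  1  0  1  0  1  0
So g(10) = 0.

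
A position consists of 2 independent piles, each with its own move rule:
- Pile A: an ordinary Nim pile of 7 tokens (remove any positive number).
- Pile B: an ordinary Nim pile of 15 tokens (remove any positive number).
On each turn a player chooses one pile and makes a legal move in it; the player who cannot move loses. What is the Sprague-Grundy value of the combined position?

Pile A is a plain Nim pile of size 7, so its Grundy value is 7.
Pile B is a plain Nim pile of size 15, so its Grundy value is 15.
The value of a disjunctive sum is the nim-sum of the parts.
Combined value = 7 XOR 15 = 8.

8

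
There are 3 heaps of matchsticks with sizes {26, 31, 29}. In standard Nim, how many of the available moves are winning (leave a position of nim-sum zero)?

Compute the nim-sum pairwise:
26 XOR 31 = 5
5 XOR 29 = 24
The overall nim-sum is X = 24. A heap of size p has a winning move iff p XOR X < p (reduce it to p XOR X).
  26: 26 XOR 24 = 2 < 26 — winning move (to 2).
  31: 31 XOR 24 = 7 < 31 — winning move (to 7).
  29: 29 XOR 24 = 5 < 29 — winning move (to 5).
That gives 3 winning moves.

3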